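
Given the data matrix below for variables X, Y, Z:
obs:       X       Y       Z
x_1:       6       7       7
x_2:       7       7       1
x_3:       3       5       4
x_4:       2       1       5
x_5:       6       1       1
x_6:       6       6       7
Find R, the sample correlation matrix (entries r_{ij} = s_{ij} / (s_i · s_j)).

Step 1 — column means:
  mean(X) = (6 + 7 + 3 + 2 + 6 + 6) / 6 = 30/6 = 5
  mean(Y) = (7 + 7 + 5 + 1 + 1 + 6) / 6 = 27/6 = 4.5
  mean(Z) = (7 + 1 + 4 + 5 + 1 + 7) / 6 = 25/6 = 4.1667

Step 2 — sample variances and covariances s[i,j] = (1/(n-1)) · Σ_k (x_{k,i} - mean_i) · (x_{k,j} - mean_j), with n-1 = 5:
  s[X,X] = ((1)·(1) + (2)·(2) + (-2)·(-2) + (-3)·(-3) + (1)·(1) + (1)·(1)) / 5 = 20/5 = 4
  s[X,Y] = ((1)·(2.5) + (2)·(2.5) + (-2)·(0.5) + (-3)·(-3.5) + (1)·(-3.5) + (1)·(1.5)) / 5 = 15/5 = 3
  s[X,Z] = ((1)·(2.8333) + (2)·(-3.1667) + (-2)·(-0.1667) + (-3)·(0.8333) + (1)·(-3.1667) + (1)·(2.8333)) / 5 = -6/5 = -1.2
  s[Y,Y] = ((2.5)·(2.5) + (2.5)·(2.5) + (0.5)·(0.5) + (-3.5)·(-3.5) + (-3.5)·(-3.5) + (1.5)·(1.5)) / 5 = 39.5/5 = 7.9
  s[Y,Z] = ((2.5)·(2.8333) + (2.5)·(-3.1667) + (0.5)·(-0.1667) + (-3.5)·(0.8333) + (-3.5)·(-3.1667) + (1.5)·(2.8333)) / 5 = 11.5/5 = 2.3
  s[Z,Z] = ((2.8333)·(2.8333) + (-3.1667)·(-3.1667) + (-0.1667)·(-0.1667) + (0.8333)·(0.8333) + (-3.1667)·(-3.1667) + (2.8333)·(2.8333)) / 5 = 36.8333/5 = 7.3667
  Sample standard deviations s_i = √(s[i,i]):
  s(X) = √(4) = 2
  s(Y) = √(7.9) = 2.8107
  s(Z) = √(7.3667) = 2.7142

Step 3 — r_{ij} = s_{ij} / (s_i · s_j):
  r[X,X] = 1 (diagonal).
  r[X,Y] = 3 / (2 · 2.8107) = 3 / 5.6214 = 0.5337
  r[X,Z] = -1.2 / (2 · 2.7142) = -1.2 / 5.4283 = -0.2211
  r[Y,Y] = 1 (diagonal).
  r[Y,Z] = 2.3 / (2.8107 · 2.7142) = 2.3 / 7.6287 = 0.3015
  r[Z,Z] = 1 (diagonal).

R is symmetric with unit diagonal. Assembling:

R = [[1, 0.5337, -0.2211],
 [0.5337, 1, 0.3015],
 [-0.2211, 0.3015, 1]]


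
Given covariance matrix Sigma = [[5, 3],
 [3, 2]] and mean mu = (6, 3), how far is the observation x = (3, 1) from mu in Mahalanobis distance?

Step 1 — centre the observation: (x - mu) = (-3, -2).

Step 2 — invert Sigma. det(Sigma) = 5·2 - (3)² = 1.
  Sigma^{-1} = (1/det) · [[d, -b], [-b, a]] = [[2, -3],
 [-3, 5]].

Step 3 — form the quadratic (x - mu)^T · Sigma^{-1} · (x - mu):
  Sigma^{-1} · (x - mu) = (0, -1).
  (x - mu)^T · [Sigma^{-1} · (x - mu)] = (-3)·(0) + (-2)·(-1) = 2.

Step 4 — take square root: d = √(2) ≈ 1.4142.

d(x, mu) = √(2) ≈ 1.4142


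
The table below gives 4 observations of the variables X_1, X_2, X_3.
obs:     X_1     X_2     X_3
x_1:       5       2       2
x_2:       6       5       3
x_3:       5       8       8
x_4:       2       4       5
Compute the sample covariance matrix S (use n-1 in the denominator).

Step 1 — column means:
  mean(X_1) = (5 + 6 + 5 + 2) / 4 = 18/4 = 4.5
  mean(X_2) = (2 + 5 + 8 + 4) / 4 = 19/4 = 4.75
  mean(X_3) = (2 + 3 + 8 + 5) / 4 = 18/4 = 4.5

Step 2 — sample covariance S[i,j] = (1/(n-1)) · Σ_k (x_{k,i} - mean_i) · (x_{k,j} - mean_j), with n-1 = 3.
  S[X_1,X_1] = ((0.5)·(0.5) + (1.5)·(1.5) + (0.5)·(0.5) + (-2.5)·(-2.5)) / 3 = 9/3 = 3
  S[X_1,X_2] = ((0.5)·(-2.75) + (1.5)·(0.25) + (0.5)·(3.25) + (-2.5)·(-0.75)) / 3 = 2.5/3 = 0.8333
  S[X_1,X_3] = ((0.5)·(-2.5) + (1.5)·(-1.5) + (0.5)·(3.5) + (-2.5)·(0.5)) / 3 = -3/3 = -1
  S[X_2,X_2] = ((-2.75)·(-2.75) + (0.25)·(0.25) + (3.25)·(3.25) + (-0.75)·(-0.75)) / 3 = 18.75/3 = 6.25
  S[X_2,X_3] = ((-2.75)·(-2.5) + (0.25)·(-1.5) + (3.25)·(3.5) + (-0.75)·(0.5)) / 3 = 17.5/3 = 5.8333
  S[X_3,X_3] = ((-2.5)·(-2.5) + (-1.5)·(-1.5) + (3.5)·(3.5) + (0.5)·(0.5)) / 3 = 21/3 = 7

S is symmetric (S[j,i] = S[i,j]). Assembling:

S = [[3, 0.8333, -1],
 [0.8333, 6.25, 5.8333],
 [-1, 5.8333, 7]]


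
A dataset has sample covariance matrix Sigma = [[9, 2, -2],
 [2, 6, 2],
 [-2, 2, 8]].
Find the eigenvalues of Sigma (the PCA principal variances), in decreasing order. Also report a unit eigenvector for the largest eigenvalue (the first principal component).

Step 1 — characteristic polynomial p(λ) = det(λI - Sigma) = λ³ - tr·λ² + c_1·λ - det, where tr = trace, c_1 = sum of the principal 2×2 minors, det = det(Sigma):
  tr = 9 + 6 + 8 = 23,
  c_1 = (9·6 - (2)²) + (9·8 - (-2)²) + (6·8 - (2)²) = 50 + 68 + 44 = 162,
  det = 9·(6·8 - (2)²) - (2)·((2)·8 - (2)·(-2)) + (-2)·((2)·(2) - 6·(-2)) = 9·(44) - (2)·(20) + (-2)·(16) = 324.
  So p(λ) = λ³ - 23λ² + 162λ - 324.
Step 2 — look for an integer root (rational root theorem: any rational root is an integer divisor of 324). Testing λ = 9:
  p(9) = 729 - 1863 + 1458 - 324 = 0  ✓
  Dividing out (λ - 9): p(λ) = (λ - 9)(λ² - 14λ + 36).
Step 3 — remaining eigenvalues from the quadratic λ² - 14λ + 36 = 0:
  Δ = 14² - 4·36 = 196 - 144 = 52,  λ = (14 ± √52)/2 = (14 ± 7.2111)/2 ≈ 10.6056 or 3.3944.
  Sorted: λ_1 = 10.6056,  λ_2 = 9,  λ_3 = 3.3944  (check: sum = 23 = tr ✓).

Step 4 — unit eigenvector for λ_1 ≈ 10.6056: v spans the null space of (Sigma - λ_1 I), whose rows are
  r_1 = (-1.6056, 2, -2),  r_2 = (2, -4.6056, 2),  r_3 = (-2, 2, -2.6056).
  v is orthogonal to every row, so take v ∝ r_1 × r_2 = ((2)·(2) - (-2)·(-4.6056), (-2)·(2) - (-1.6056)·(2), (-1.6056)·(-4.6056) - (2)·(2)) ≈ (-5.2111, -0.7889, 3.3944).
  Rescale (multiply by -1 so the first nonzero entry is positive): u = (5.2111, 0.7889, -3.3944).
  ||u|| = √((5.2111)² + (0.7889)² + (-3.3944)²) = √(39.3002) ≈ 6.269,  v_1 = u/||u|| ≈ (0.8313, 0.1258, -0.5415) (||v_1|| = 1).

λ_1 = 10.6056,  λ_2 = 9,  λ_3 = 3.3944;  v_1 ≈ (0.8313, 0.1258, -0.5415)


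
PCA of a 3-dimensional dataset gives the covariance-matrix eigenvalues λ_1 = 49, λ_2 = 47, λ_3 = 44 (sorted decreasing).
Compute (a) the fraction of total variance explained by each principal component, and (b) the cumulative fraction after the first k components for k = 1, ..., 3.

Step 1 — total variance = trace(Sigma) = Σ λ_i = 49 + 47 + 44 = 140.

Step 2 — fraction explained by component i = λ_i / Σ λ:
  PC1: 49/140 = 0.35
  PC2: 47/140 = 0.3357
  PC3: 44/140 = 0.3143

Step 3 — cumulative fraction after k components = (λ_1 + ... + λ_k) / Σ λ:
  k = 1: 49/140 = 0.35
  k = 2: (49 + 47)/140 = 96/140 = 0.6857
  k = 3: (49 + 47 + 44)/140 = 140/140 = 1

Summary (fraction, with percent):

explained: PC1 0.35 (35%), PC2 0.3357 (33.57%), PC3 0.3143 (31.43%);  cumulative: 0.35, 0.6857, 1


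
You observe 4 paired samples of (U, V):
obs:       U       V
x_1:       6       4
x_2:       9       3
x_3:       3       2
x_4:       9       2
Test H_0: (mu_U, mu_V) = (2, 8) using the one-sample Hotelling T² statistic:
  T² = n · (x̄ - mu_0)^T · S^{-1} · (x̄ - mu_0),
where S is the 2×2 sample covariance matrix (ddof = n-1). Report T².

Step 1 — sample mean vector:
  mean(U) = (6 + 9 + 3 + 9) / 4 = 27/4 = 6.75
  mean(V) = (4 + 3 + 2 + 2) / 4 = 11/4 = 2.75
  x̄ = (6.75, 2.75),  deviation x̄ - mu_0 = (6.75, 2.75) - (2, 8) = (4.75, -5.25).

Step 2 — sample covariance matrix, S[i,j] = (1/(n-1)) · Σ_k (x_{k,i} - mean_i) · (x_{k,j} - mean_j), divisor n-1 = 3:
  S[U,U] = ((-0.75)·(-0.75) + (2.25)·(2.25) + (-3.75)·(-3.75) + (2.25)·(2.25)) / 3 = 24.75/3 = 8.25
  S[U,V] = ((-0.75)·(1.25) + (2.25)·(0.25) + (-3.75)·(-0.75) + (2.25)·(-0.75)) / 3 = 0.75/3 = 0.25
  S[V,V] = ((1.25)·(1.25) + (0.25)·(0.25) + (-0.75)·(-0.75) + (-0.75)·(-0.75)) / 3 = 2.75/3 = 0.9167
  S = [[8.25, 0.25],
 [0.25, 0.9167]].

Step 3 — invert S. det(S) = 8.25·0.9167 - (0.25)² = 7.5.
  S^{-1} = (1/det) · [[d, -b], [-b, a]] = [[0.1222, -0.0333],
 [-0.0333, 1.1]].

Step 4 — quadratic form (x̄ - mu_0)^T · S^{-1} · (x̄ - mu_0):
  S^{-1} · (x̄ - mu_0) = (0.7556, -5.9333),
  (x̄ - mu_0)^T · [...] = (4.75)·(0.7556) + (-5.25)·(-5.9333) = 34.7389.

Step 5 — scale by n: T² = 4 · 34.7389 = 138.9556.

T² ≈ 138.9556


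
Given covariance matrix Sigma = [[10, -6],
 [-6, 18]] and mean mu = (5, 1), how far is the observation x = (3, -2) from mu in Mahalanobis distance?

Step 1 — centre the observation: (x - mu) = (-2, -3).

Step 2 — invert Sigma. det(Sigma) = 10·18 - (-6)² = 144.
  Sigma^{-1} = (1/det) · [[d, -b], [-b, a]] = [[0.125, 0.0417],
 [0.0417, 0.0694]].

Step 3 — form the quadratic (x - mu)^T · Sigma^{-1} · (x - mu):
  Sigma^{-1} · (x - mu) = (-0.375, -0.2917).
  (x - mu)^T · [Sigma^{-1} · (x - mu)] = (-2)·(-0.375) + (-3)·(-0.2917) = 1.625.

Step 4 — take square root: d = √(1.625) ≈ 1.2748.

d(x, mu) = √(1.625) ≈ 1.2748


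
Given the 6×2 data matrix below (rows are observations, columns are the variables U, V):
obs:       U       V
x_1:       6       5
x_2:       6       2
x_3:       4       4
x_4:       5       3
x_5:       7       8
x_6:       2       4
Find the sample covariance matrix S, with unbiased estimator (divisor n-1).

Step 1 — column means:
  mean(U) = (6 + 6 + 4 + 5 + 7 + 2) / 6 = 30/6 = 5
  mean(V) = (5 + 2 + 4 + 3 + 8 + 4) / 6 = 26/6 = 4.3333

Step 2 — sample covariance S[i,j] = (1/(n-1)) · Σ_k (x_{k,i} - mean_i) · (x_{k,j} - mean_j), with n-1 = 5.
  S[U,U] = ((1)·(1) + (1)·(1) + (-1)·(-1) + (0)·(0) + (2)·(2) + (-3)·(-3)) / 5 = 16/5 = 3.2
  S[U,V] = ((1)·(0.6667) + (1)·(-2.3333) + (-1)·(-0.3333) + (0)·(-1.3333) + (2)·(3.6667) + (-3)·(-0.3333)) / 5 = 7/5 = 1.4
  S[V,V] = ((0.6667)·(0.6667) + (-2.3333)·(-2.3333) + (-0.3333)·(-0.3333) + (-1.3333)·(-1.3333) + (3.6667)·(3.6667) + (-0.3333)·(-0.3333)) / 5 = 21.3333/5 = 4.2667

S is symmetric (S[j,i] = S[i,j]). Assembling:

S = [[3.2, 1.4],
 [1.4, 4.2667]]


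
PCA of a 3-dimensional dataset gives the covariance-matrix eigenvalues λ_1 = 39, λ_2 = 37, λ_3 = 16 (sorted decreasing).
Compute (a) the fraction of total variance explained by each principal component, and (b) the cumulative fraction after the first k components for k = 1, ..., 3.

Step 1 — total variance = trace(Sigma) = Σ λ_i = 39 + 37 + 16 = 92.

Step 2 — fraction explained by component i = λ_i / Σ λ:
  PC1: 39/92 = 0.4239
  PC2: 37/92 = 0.4022
  PC3: 16/92 = 0.1739

Step 3 — cumulative fraction after k components = (λ_1 + ... + λ_k) / Σ λ:
  k = 1: 39/92 = 0.4239
  k = 2: (39 + 37)/92 = 76/92 = 0.8261
  k = 3: (39 + 37 + 16)/92 = 92/92 = 1

Summary (fraction, with percent):

explained: PC1 0.4239 (42.39%), PC2 0.4022 (40.22%), PC3 0.1739 (17.39%);  cumulative: 0.4239, 0.8261, 1


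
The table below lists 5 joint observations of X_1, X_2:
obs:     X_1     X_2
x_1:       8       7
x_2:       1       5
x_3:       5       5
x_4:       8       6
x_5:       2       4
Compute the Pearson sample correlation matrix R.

Step 1 — column means:
  mean(X_1) = (8 + 1 + 5 + 8 + 2) / 5 = 24/5 = 4.8
  mean(X_2) = (7 + 5 + 5 + 6 + 4) / 5 = 27/5 = 5.4

Step 2 — sample variances and covariances s[i,j] = (1/(n-1)) · Σ_k (x_{k,i} - mean_i) · (x_{k,j} - mean_j), with n-1 = 4:
  s[X_1,X_1] = ((3.2)·(3.2) + (-3.8)·(-3.8) + (0.2)·(0.2) + (3.2)·(3.2) + (-2.8)·(-2.8)) / 4 = 42.8/4 = 10.7
  s[X_1,X_2] = ((3.2)·(1.6) + (-3.8)·(-0.4) + (0.2)·(-0.4) + (3.2)·(0.6) + (-2.8)·(-1.4)) / 4 = 12.4/4 = 3.1
  s[X_2,X_2] = ((1.6)·(1.6) + (-0.4)·(-0.4) + (-0.4)·(-0.4) + (0.6)·(0.6) + (-1.4)·(-1.4)) / 4 = 5.2/4 = 1.3
  Sample standard deviations s_i = √(s[i,i]):
  s(X_1) = √(10.7) = 3.2711
  s(X_2) = √(1.3) = 1.1402

Step 3 — r_{ij} = s_{ij} / (s_i · s_j):
  r[X_1,X_1] = 1 (diagonal).
  r[X_1,X_2] = 3.1 / (3.2711 · 1.1402) = 3.1 / 3.7296 = 0.8312
  r[X_2,X_2] = 1 (diagonal).

R is symmetric with unit diagonal. Assembling:

R = [[1, 0.8312],
 [0.8312, 1]]


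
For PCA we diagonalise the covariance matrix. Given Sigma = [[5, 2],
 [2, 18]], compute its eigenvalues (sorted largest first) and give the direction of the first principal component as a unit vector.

Step 1 — characteristic polynomial of 2×2 Sigma:
  det(Sigma - λI) = λ² - trace · λ + det = 0.
  trace = 5 + 18 = 23, det = 5·18 - (2)² = 86.
Step 2 — discriminant:
  Δ = trace² - 4·det = 529 - 344 = 185.
Step 3 — eigenvalues:
  λ = (trace ± √Δ)/2 = (23 ± 13.6015)/2,
  λ_1 = 18.3007,  λ_2 = 4.6993.

Step 4 — unit eigenvector for λ_1: solve (Sigma - λ_1 I)v = 0. First row:
  (5 - 18.3007)·v_x + (2)·v_y = 0, i.e. (-13.3007)·v_x + (2)·v_y = 0,
  so v ∝ (b, λ_1 - a) = (2, 13.3007) = u.
  ||u|| = √((2)² + (13.3007)²) = √(180.9096) ≈ 13.4503,
  v_1 = u/||u|| ≈ (0.1487, 0.9889) (||v_1|| = 1).

λ_1 = 18.3007,  λ_2 = 4.6993;  v_1 ≈ (0.1487, 0.9889)


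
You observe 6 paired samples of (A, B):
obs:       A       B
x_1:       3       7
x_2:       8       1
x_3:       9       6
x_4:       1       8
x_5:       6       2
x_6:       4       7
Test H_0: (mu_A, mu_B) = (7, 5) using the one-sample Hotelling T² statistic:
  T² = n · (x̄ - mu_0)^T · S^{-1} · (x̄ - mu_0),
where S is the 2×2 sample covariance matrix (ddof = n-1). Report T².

Step 1 — sample mean vector:
  mean(A) = (3 + 8 + 9 + 1 + 6 + 4) / 6 = 31/6 = 5.1667
  mean(B) = (7 + 1 + 6 + 8 + 2 + 7) / 6 = 31/6 = 5.1667
  x̄ = (5.1667, 5.1667),  deviation x̄ - mu_0 = (5.1667, 5.1667) - (7, 5) = (-1.8333, 0.1667).

Step 2 — sample covariance matrix, S[i,j] = (1/(n-1)) · Σ_k (x_{k,i} - mean_i) · (x_{k,j} - mean_j), divisor n-1 = 5:
  S[A,A] = ((-2.1667)·(-2.1667) + (2.8333)·(2.8333) + (3.8333)·(3.8333) + (-4.1667)·(-4.1667) + (0.8333)·(0.8333) + (-1.1667)·(-1.1667)) / 5 = 46.8333/5 = 9.3667
  S[A,B] = ((-2.1667)·(1.8333) + (2.8333)·(-4.1667) + (3.8333)·(0.8333) + (-4.1667)·(2.8333) + (0.8333)·(-3.1667) + (-1.1667)·(1.8333)) / 5 = -29.1667/5 = -5.8333
  S[B,B] = ((1.8333)·(1.8333) + (-4.1667)·(-4.1667) + (0.8333)·(0.8333) + (2.8333)·(2.8333) + (-3.1667)·(-3.1667) + (1.8333)·(1.8333)) / 5 = 42.8333/5 = 8.5667
  S = [[9.3667, -5.8333],
 [-5.8333, 8.5667]].

Step 3 — invert S. det(S) = 9.3667·8.5667 - (-5.8333)² = 46.2133.
  S^{-1} = (1/det) · [[d, -b], [-b, a]] = [[0.1854, 0.1262],
 [0.1262, 0.2027]].

Step 4 — quadratic form (x̄ - mu_0)^T · S^{-1} · (x̄ - mu_0):
  S^{-1} · (x̄ - mu_0) = (-0.3188, -0.1976),
  (x̄ - mu_0)^T · [...] = (-1.8333)·(-0.3188) + (0.1667)·(-0.1976) = 0.5515.

Step 5 — scale by n: T² = 6 · 0.5515 = 3.3093.

T² ≈ 3.3093


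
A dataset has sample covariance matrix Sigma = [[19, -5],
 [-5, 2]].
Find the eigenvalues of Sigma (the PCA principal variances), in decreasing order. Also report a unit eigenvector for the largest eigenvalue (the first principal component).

Step 1 — characteristic polynomial of 2×2 Sigma:
  det(Sigma - λI) = λ² - trace · λ + det = 0.
  trace = 19 + 2 = 21, det = 19·2 - (-5)² = 13.
Step 2 — discriminant:
  Δ = trace² - 4·det = 441 - 52 = 389.
Step 3 — eigenvalues:
  λ = (trace ± √Δ)/2 = (21 ± 19.7231)/2,
  λ_1 = 20.3615,  λ_2 = 0.6385.

Step 4 — unit eigenvector for λ_1: solve (Sigma - λ_1 I)v = 0. First row:
  (19 - 20.3615)·v_x + (-5)·v_y = 0, i.e. (-1.3615)·v_x + (-5)·v_y = 0,
  so v ∝ (b, λ_1 - a) = (-5, 1.3615); multiply by -1 so the first entry is positive: u = (5, -1.3615).
  ||u|| = √((5)² + (-1.3615)²) = √(26.8538) ≈ 5.1821,
  v_1 = u/||u|| ≈ (0.9649, -0.2627) (||v_1|| = 1).

λ_1 = 20.3615,  λ_2 = 0.6385;  v_1 ≈ (0.9649, -0.2627)


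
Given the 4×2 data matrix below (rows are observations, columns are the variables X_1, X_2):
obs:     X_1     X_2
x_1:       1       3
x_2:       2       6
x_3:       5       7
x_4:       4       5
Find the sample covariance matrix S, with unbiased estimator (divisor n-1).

Step 1 — column means:
  mean(X_1) = (1 + 2 + 5 + 4) / 4 = 12/4 = 3
  mean(X_2) = (3 + 6 + 7 + 5) / 4 = 21/4 = 5.25

Step 2 — sample covariance S[i,j] = (1/(n-1)) · Σ_k (x_{k,i} - mean_i) · (x_{k,j} - mean_j), with n-1 = 3.
  S[X_1,X_1] = ((-2)·(-2) + (-1)·(-1) + (2)·(2) + (1)·(1)) / 3 = 10/3 = 3.3333
  S[X_1,X_2] = ((-2)·(-2.25) + (-1)·(0.75) + (2)·(1.75) + (1)·(-0.25)) / 3 = 7/3 = 2.3333
  S[X_2,X_2] = ((-2.25)·(-2.25) + (0.75)·(0.75) + (1.75)·(1.75) + (-0.25)·(-0.25)) / 3 = 8.75/3 = 2.9167

S is symmetric (S[j,i] = S[i,j]). Assembling:

S = [[3.3333, 2.3333],
 [2.3333, 2.9167]]


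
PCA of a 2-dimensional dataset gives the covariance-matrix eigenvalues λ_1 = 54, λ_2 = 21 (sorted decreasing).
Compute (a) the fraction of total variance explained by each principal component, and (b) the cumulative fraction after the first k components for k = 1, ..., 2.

Step 1 — total variance = trace(Sigma) = Σ λ_i = 54 + 21 = 75.

Step 2 — fraction explained by component i = λ_i / Σ λ:
  PC1: 54/75 = 0.72
  PC2: 21/75 = 0.28

Step 3 — cumulative fraction after k components = (λ_1 + ... + λ_k) / Σ λ:
  k = 1: 54/75 = 0.72
  k = 2: (54 + 21)/75 = 75/75 = 1

Summary (fraction, with percent):

explained: PC1 0.72 (72%), PC2 0.28 (28%);  cumulative: 0.72, 1


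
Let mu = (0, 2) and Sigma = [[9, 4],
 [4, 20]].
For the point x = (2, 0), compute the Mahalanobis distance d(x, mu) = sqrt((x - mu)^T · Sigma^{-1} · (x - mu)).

Step 1 — centre the observation: (x - mu) = (2, -2).

Step 2 — invert Sigma. det(Sigma) = 9·20 - (4)² = 164.
  Sigma^{-1} = (1/det) · [[d, -b], [-b, a]] = [[0.122, -0.0244],
 [-0.0244, 0.0549]].

Step 3 — form the quadratic (x - mu)^T · Sigma^{-1} · (x - mu):
  Sigma^{-1} · (x - mu) = (0.2927, -0.1585).
  (x - mu)^T · [Sigma^{-1} · (x - mu)] = (2)·(0.2927) + (-2)·(-0.1585) = 0.9024.

Step 4 — take square root: d = √(0.9024) ≈ 0.95.

d(x, mu) = √(0.9024) ≈ 0.95


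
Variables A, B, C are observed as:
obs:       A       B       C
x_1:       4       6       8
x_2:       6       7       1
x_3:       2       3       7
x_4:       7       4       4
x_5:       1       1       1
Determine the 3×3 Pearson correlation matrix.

Step 1 — column means:
  mean(A) = (4 + 6 + 2 + 7 + 1) / 5 = 20/5 = 4
  mean(B) = (6 + 7 + 3 + 4 + 1) / 5 = 21/5 = 4.2
  mean(C) = (8 + 1 + 7 + 4 + 1) / 5 = 21/5 = 4.2

Step 2 — sample variances and covariances s[i,j] = (1/(n-1)) · Σ_k (x_{k,i} - mean_i) · (x_{k,j} - mean_j), with n-1 = 4:
  s[A,A] = ((0)·(0) + (2)·(2) + (-2)·(-2) + (3)·(3) + (-3)·(-3)) / 4 = 26/4 = 6.5
  s[A,B] = ((0)·(1.8) + (2)·(2.8) + (-2)·(-1.2) + (3)·(-0.2) + (-3)·(-3.2)) / 4 = 17/4 = 4.25
  s[A,C] = ((0)·(3.8) + (2)·(-3.2) + (-2)·(2.8) + (3)·(-0.2) + (-3)·(-3.2)) / 4 = -3/4 = -0.75
  s[B,B] = ((1.8)·(1.8) + (2.8)·(2.8) + (-1.2)·(-1.2) + (-0.2)·(-0.2) + (-3.2)·(-3.2)) / 4 = 22.8/4 = 5.7
  s[B,C] = ((1.8)·(3.8) + (2.8)·(-3.2) + (-1.2)·(2.8) + (-0.2)·(-0.2) + (-3.2)·(-3.2)) / 4 = 4.8/4 = 1.2
  s[C,C] = ((3.8)·(3.8) + (-3.2)·(-3.2) + (2.8)·(2.8) + (-0.2)·(-0.2) + (-3.2)·(-3.2)) / 4 = 42.8/4 = 10.7
  Sample standard deviations s_i = √(s[i,i]):
  s(A) = √(6.5) = 2.5495
  s(B) = √(5.7) = 2.3875
  s(C) = √(10.7) = 3.2711

Step 3 — r_{ij} = s_{ij} / (s_i · s_j):
  r[A,A] = 1 (diagonal).
  r[A,B] = 4.25 / (2.5495 · 2.3875) = 4.25 / 6.0869 = 0.6982
  r[A,C] = -0.75 / (2.5495 · 3.2711) = -0.75 / 8.3397 = -0.0899
  r[B,B] = 1 (diagonal).
  r[B,C] = 1.2 / (2.3875 · 3.2711) = 1.2 / 7.8096 = 0.1537
  r[C,C] = 1 (diagonal).

R is symmetric with unit diagonal. Assembling:

R = [[1, 0.6982, -0.0899],
 [0.6982, 1, 0.1537],
 [-0.0899, 0.1537, 1]]


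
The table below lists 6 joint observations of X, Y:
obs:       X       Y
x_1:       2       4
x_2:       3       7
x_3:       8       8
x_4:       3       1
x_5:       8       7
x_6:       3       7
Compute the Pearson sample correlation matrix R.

Step 1 — column means:
  mean(X) = (2 + 3 + 8 + 3 + 8 + 3) / 6 = 27/6 = 4.5
  mean(Y) = (4 + 7 + 8 + 1 + 7 + 7) / 6 = 34/6 = 5.6667

Step 2 — sample variances and covariances s[i,j] = (1/(n-1)) · Σ_k (x_{k,i} - mean_i) · (x_{k,j} - mean_j), with n-1 = 5:
  s[X,X] = ((-2.5)·(-2.5) + (-1.5)·(-1.5) + (3.5)·(3.5) + (-1.5)·(-1.5) + (3.5)·(3.5) + (-1.5)·(-1.5)) / 5 = 37.5/5 = 7.5
  s[X,Y] = ((-2.5)·(-1.6667) + (-1.5)·(1.3333) + (3.5)·(2.3333) + (-1.5)·(-4.6667) + (3.5)·(1.3333) + (-1.5)·(1.3333)) / 5 = 20/5 = 4
  s[Y,Y] = ((-1.6667)·(-1.6667) + (1.3333)·(1.3333) + (2.3333)·(2.3333) + (-4.6667)·(-4.6667) + (1.3333)·(1.3333) + (1.3333)·(1.3333)) / 5 = 35.3333/5 = 7.0667
  Sample standard deviations s_i = √(s[i,i]):
  s(X) = √(7.5) = 2.7386
  s(Y) = √(7.0667) = 2.6583

Step 3 — r_{ij} = s_{ij} / (s_i · s_j):
  r[X,X] = 1 (diagonal).
  r[X,Y] = 4 / (2.7386 · 2.6583) = 4 / 7.2801 = 0.5494
  r[Y,Y] = 1 (diagonal).

R is symmetric with unit diagonal. Assembling:

R = [[1, 0.5494],
 [0.5494, 1]]


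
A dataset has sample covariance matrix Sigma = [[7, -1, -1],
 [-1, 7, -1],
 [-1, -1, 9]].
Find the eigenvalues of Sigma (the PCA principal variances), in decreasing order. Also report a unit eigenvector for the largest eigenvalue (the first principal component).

Step 1 — characteristic polynomial p(λ) = det(λI - Sigma) = λ³ - tr·λ² + c_1·λ - det, where tr = trace, c_1 = sum of the principal 2×2 minors, det = det(Sigma):
  tr = 7 + 7 + 9 = 23,
  c_1 = (7·7 - (-1)²) + (7·9 - (-1)²) + (7·9 - (-1)²) = 48 + 62 + 62 = 172,
  det = 7·(7·9 - (-1)²) - (-1)·((-1)·9 - (-1)·(-1)) + (-1)·((-1)·(-1) - 7·(-1)) = 7·(62) - (-1)·(-10) + (-1)·(8) = 416.
  So p(λ) = λ³ - 23λ² + 172λ - 416.
Step 2 — look for an integer root (rational root theorem: any rational root is an integer divisor of 416). Testing λ = 8:
  p(8) = 512 - 1472 + 1376 - 416 = 0  ✓
  Dividing out (λ - 8): p(λ) = (λ - 8)(λ² - 15λ + 52).
Step 3 — remaining eigenvalues from the quadratic λ² - 15λ + 52 = 0:
  Δ = 15² - 4·52 = 225 - 208 = 17,  λ = (15 ± √17)/2 = (15 ± 4.1231)/2 ≈ 9.5616 or 5.4384.
  Sorted: λ_1 = 9.5616,  λ_2 = 8,  λ_3 = 5.4384  (check: sum = 23 = tr ✓).

Step 4 — unit eigenvector for λ_1 ≈ 9.5616: v spans the null space of (Sigma - λ_1 I), whose rows are
  r_1 = (-2.5616, -1, -1),  r_2 = (-1, -2.5616, -1),  r_3 = (-1, -1, -0.5616).
  v is orthogonal to every row, so take v ∝ r_1 × r_2 = ((-1)·(-1) - (-1)·(-2.5616), (-1)·(-1) - (-2.5616)·(-1), (-2.5616)·(-2.5616) - (-1)·(-1)) ≈ (-1.5616, -1.5616, 5.5616).
  Rescale (multiply by -1 so the first nonzero entry is positive): u = (1.5616, 1.5616, -5.5616).
  ||u|| = √((1.5616)² + (1.5616)² + (-5.5616)²) = √(35.8078) ≈ 5.984,  v_1 = u/||u|| ≈ (0.261, 0.261, -0.9294) (||v_1|| = 1).

λ_1 = 9.5616,  λ_2 = 8,  λ_3 = 5.4384;  v_1 ≈ (0.261, 0.261, -0.9294)


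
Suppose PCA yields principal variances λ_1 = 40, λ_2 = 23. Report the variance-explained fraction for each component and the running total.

Step 1 — total variance = trace(Sigma) = Σ λ_i = 40 + 23 = 63.

Step 2 — fraction explained by component i = λ_i / Σ λ:
  PC1: 40/63 = 0.6349
  PC2: 23/63 = 0.3651

Step 3 — cumulative fraction after k components = (λ_1 + ... + λ_k) / Σ λ:
  k = 1: 40/63 = 0.6349
  k = 2: (40 + 23)/63 = 63/63 = 1

Summary (fraction, with percent):

explained: PC1 0.6349 (63.49%), PC2 0.3651 (36.51%);  cumulative: 0.6349, 1


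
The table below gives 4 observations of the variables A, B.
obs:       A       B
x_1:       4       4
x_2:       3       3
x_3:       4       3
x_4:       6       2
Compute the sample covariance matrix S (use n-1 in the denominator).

Step 1 — column means:
  mean(A) = (4 + 3 + 4 + 6) / 4 = 17/4 = 4.25
  mean(B) = (4 + 3 + 3 + 2) / 4 = 12/4 = 3

Step 2 — sample covariance S[i,j] = (1/(n-1)) · Σ_k (x_{k,i} - mean_i) · (x_{k,j} - mean_j), with n-1 = 3.
  S[A,A] = ((-0.25)·(-0.25) + (-1.25)·(-1.25) + (-0.25)·(-0.25) + (1.75)·(1.75)) / 3 = 4.75/3 = 1.5833
  S[A,B] = ((-0.25)·(1) + (-1.25)·(0) + (-0.25)·(0) + (1.75)·(-1)) / 3 = -2/3 = -0.6667
  S[B,B] = ((1)·(1) + (0)·(0) + (0)·(0) + (-1)·(-1)) / 3 = 2/3 = 0.6667

S is symmetric (S[j,i] = S[i,j]). Assembling:

S = [[1.5833, -0.6667],
 [-0.6667, 0.6667]]


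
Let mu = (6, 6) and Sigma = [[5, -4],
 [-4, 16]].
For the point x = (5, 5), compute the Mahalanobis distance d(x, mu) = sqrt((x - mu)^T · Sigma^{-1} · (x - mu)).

Step 1 — centre the observation: (x - mu) = (-1, -1).

Step 2 — invert Sigma. det(Sigma) = 5·16 - (-4)² = 64.
  Sigma^{-1} = (1/det) · [[d, -b], [-b, a]] = [[0.25, 0.0625],
 [0.0625, 0.0781]].

Step 3 — form the quadratic (x - mu)^T · Sigma^{-1} · (x - mu):
  Sigma^{-1} · (x - mu) = (-0.3125, -0.1406).
  (x - mu)^T · [Sigma^{-1} · (x - mu)] = (-1)·(-0.3125) + (-1)·(-0.1406) = 0.4531.

Step 4 — take square root: d = √(0.4531) ≈ 0.6731.

d(x, mu) = √(0.4531) ≈ 0.6731


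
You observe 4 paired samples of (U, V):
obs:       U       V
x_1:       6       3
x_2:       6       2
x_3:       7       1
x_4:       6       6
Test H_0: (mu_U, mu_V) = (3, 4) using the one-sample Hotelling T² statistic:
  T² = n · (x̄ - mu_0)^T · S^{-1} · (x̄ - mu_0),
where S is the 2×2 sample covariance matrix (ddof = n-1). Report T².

Step 1 — sample mean vector:
  mean(U) = (6 + 6 + 7 + 6) / 4 = 25/4 = 6.25
  mean(V) = (3 + 2 + 1 + 6) / 4 = 12/4 = 3
  x̄ = (6.25, 3),  deviation x̄ - mu_0 = (6.25, 3) - (3, 4) = (3.25, -1).

Step 2 — sample covariance matrix, S[i,j] = (1/(n-1)) · Σ_k (x_{k,i} - mean_i) · (x_{k,j} - mean_j), divisor n-1 = 3:
  S[U,U] = ((-0.25)·(-0.25) + (-0.25)·(-0.25) + (0.75)·(0.75) + (-0.25)·(-0.25)) / 3 = 0.75/3 = 0.25
  S[U,V] = ((-0.25)·(0) + (-0.25)·(-1) + (0.75)·(-2) + (-0.25)·(3)) / 3 = -2/3 = -0.6667
  S[V,V] = ((0)·(0) + (-1)·(-1) + (-2)·(-2) + (3)·(3)) / 3 = 14/3 = 4.6667
  S = [[0.25, -0.6667],
 [-0.6667, 4.6667]].

Step 3 — invert S. det(S) = 0.25·4.6667 - (-0.6667)² = 0.7222.
  S^{-1} = (1/det) · [[d, -b], [-b, a]] = [[6.4615, 0.9231],
 [0.9231, 0.3462]].

Step 4 — quadratic form (x̄ - mu_0)^T · S^{-1} · (x̄ - mu_0):
  S^{-1} · (x̄ - mu_0) = (20.0769, 2.6538),
  (x̄ - mu_0)^T · [...] = (3.25)·(20.0769) + (-1)·(2.6538) = 62.5962.

Step 5 — scale by n: T² = 4 · 62.5962 = 250.3846.

T² ≈ 250.3846


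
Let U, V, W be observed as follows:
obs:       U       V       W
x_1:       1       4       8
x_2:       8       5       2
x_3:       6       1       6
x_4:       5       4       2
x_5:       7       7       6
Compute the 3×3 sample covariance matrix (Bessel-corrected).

Step 1 — column means:
  mean(U) = (1 + 8 + 6 + 5 + 7) / 5 = 27/5 = 5.4
  mean(V) = (4 + 5 + 1 + 4 + 7) / 5 = 21/5 = 4.2
  mean(W) = (8 + 2 + 6 + 2 + 6) / 5 = 24/5 = 4.8

Step 2 — sample covariance S[i,j] = (1/(n-1)) · Σ_k (x_{k,i} - mean_i) · (x_{k,j} - mean_j), with n-1 = 4.
  S[U,U] = ((-4.4)·(-4.4) + (2.6)·(2.6) + (0.6)·(0.6) + (-0.4)·(-0.4) + (1.6)·(1.6)) / 4 = 29.2/4 = 7.3
  S[U,V] = ((-4.4)·(-0.2) + (2.6)·(0.8) + (0.6)·(-3.2) + (-0.4)·(-0.2) + (1.6)·(2.8)) / 4 = 5.6/4 = 1.4
  S[U,W] = ((-4.4)·(3.2) + (2.6)·(-2.8) + (0.6)·(1.2) + (-0.4)·(-2.8) + (1.6)·(1.2)) / 4 = -17.6/4 = -4.4
  S[V,V] = ((-0.2)·(-0.2) + (0.8)·(0.8) + (-3.2)·(-3.2) + (-0.2)·(-0.2) + (2.8)·(2.8)) / 4 = 18.8/4 = 4.7
  S[V,W] = ((-0.2)·(3.2) + (0.8)·(-2.8) + (-3.2)·(1.2) + (-0.2)·(-2.8) + (2.8)·(1.2)) / 4 = -2.8/4 = -0.7
  S[W,W] = ((3.2)·(3.2) + (-2.8)·(-2.8) + (1.2)·(1.2) + (-2.8)·(-2.8) + (1.2)·(1.2)) / 4 = 28.8/4 = 7.2

S is symmetric (S[j,i] = S[i,j]). Assembling:

S = [[7.3, 1.4, -4.4],
 [1.4, 4.7, -0.7],
 [-4.4, -0.7, 7.2]]


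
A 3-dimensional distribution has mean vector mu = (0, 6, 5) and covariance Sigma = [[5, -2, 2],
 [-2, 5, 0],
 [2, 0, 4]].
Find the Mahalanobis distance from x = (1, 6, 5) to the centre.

Step 1 — centre the observation: (x - mu) = (1, 0, 0).

Step 2 — invert Sigma (cofactor / det for 3×3, or solve directly):
  Sigma^{-1} = [[0.3125, 0.125, -0.1562],
 [0.125, 0.25, -0.0625],
 [-0.1562, -0.0625, 0.3281]].

Step 3 — form the quadratic (x - mu)^T · Sigma^{-1} · (x - mu):
  Sigma^{-1} · (x - mu) = (0.3125, 0.125, -0.1562).
  (x - mu)^T · [Sigma^{-1} · (x - mu)] = (1)·(0.3125) + (0)·(0.125) + (0)·(-0.1562) = 0.3125.

Step 4 — take square root: d = √(0.3125) ≈ 0.559.

d(x, mu) = √(0.3125) ≈ 0.559


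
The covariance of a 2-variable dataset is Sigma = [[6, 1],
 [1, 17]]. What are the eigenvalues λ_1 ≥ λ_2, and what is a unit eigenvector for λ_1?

Step 1 — characteristic polynomial of 2×2 Sigma:
  det(Sigma - λI) = λ² - trace · λ + det = 0.
  trace = 6 + 17 = 23, det = 6·17 - (1)² = 101.
Step 2 — discriminant:
  Δ = trace² - 4·det = 529 - 404 = 125.
Step 3 — eigenvalues:
  λ = (trace ± √Δ)/2 = (23 ± 11.1803)/2,
  λ_1 = 17.0902,  λ_2 = 5.9098.

Step 4 — unit eigenvector for λ_1: solve (Sigma - λ_1 I)v = 0. First row:
  (6 - 17.0902)·v_x + (1)·v_y = 0, i.e. (-11.0902)·v_x + (1)·v_y = 0,
  so v ∝ (b, λ_1 - a) = (1, 11.0902) = u.
  ||u|| = √((1)² + (11.0902)²) = √(123.9919) ≈ 11.1352,
  v_1 = u/||u|| ≈ (0.0898, 0.996) (||v_1|| = 1).

λ_1 = 17.0902,  λ_2 = 5.9098;  v_1 ≈ (0.0898, 0.996)


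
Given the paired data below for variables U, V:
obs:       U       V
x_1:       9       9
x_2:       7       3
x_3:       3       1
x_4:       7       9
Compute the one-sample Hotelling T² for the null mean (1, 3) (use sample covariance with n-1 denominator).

Step 1 — sample mean vector:
  mean(U) = (9 + 7 + 3 + 7) / 4 = 26/4 = 6.5
  mean(V) = (9 + 3 + 1 + 9) / 4 = 22/4 = 5.5
  x̄ = (6.5, 5.5),  deviation x̄ - mu_0 = (6.5, 5.5) - (1, 3) = (5.5, 2.5).

Step 2 — sample covariance matrix, S[i,j] = (1/(n-1)) · Σ_k (x_{k,i} - mean_i) · (x_{k,j} - mean_j), divisor n-1 = 3:
  S[U,U] = ((2.5)·(2.5) + (0.5)·(0.5) + (-3.5)·(-3.5) + (0.5)·(0.5)) / 3 = 19/3 = 6.3333
  S[U,V] = ((2.5)·(3.5) + (0.5)·(-2.5) + (-3.5)·(-4.5) + (0.5)·(3.5)) / 3 = 25/3 = 8.3333
  S[V,V] = ((3.5)·(3.5) + (-2.5)·(-2.5) + (-4.5)·(-4.5) + (3.5)·(3.5)) / 3 = 51/3 = 17
  S = [[6.3333, 8.3333],
 [8.3333, 17]].

Step 3 — invert S. det(S) = 6.3333·17 - (8.3333)² = 38.2222.
  S^{-1} = (1/det) · [[d, -b], [-b, a]] = [[0.4448, -0.218],
 [-0.218, 0.1657]].

Step 4 — quadratic form (x̄ - mu_0)^T · S^{-1} · (x̄ - mu_0):
  S^{-1} · (x̄ - mu_0) = (1.9012, -0.7849),
  (x̄ - mu_0)^T · [...] = (5.5)·(1.9012) + (2.5)·(-0.7849) = 8.4942.

Step 5 — scale by n: T² = 4 · 8.4942 = 33.9767.

T² ≈ 33.9767


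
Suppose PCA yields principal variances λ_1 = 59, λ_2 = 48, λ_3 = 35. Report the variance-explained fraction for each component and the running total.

Step 1 — total variance = trace(Sigma) = Σ λ_i = 59 + 48 + 35 = 142.

Step 2 — fraction explained by component i = λ_i / Σ λ:
  PC1: 59/142 = 0.4155
  PC2: 48/142 = 0.338
  PC3: 35/142 = 0.2465

Step 3 — cumulative fraction after k components = (λ_1 + ... + λ_k) / Σ λ:
  k = 1: 59/142 = 0.4155
  k = 2: (59 + 48)/142 = 107/142 = 0.7535
  k = 3: (59 + 48 + 35)/142 = 142/142 = 1

Summary (fraction, with percent):

explained: PC1 0.4155 (41.55%), PC2 0.338 (33.8%), PC3 0.2465 (24.65%);  cumulative: 0.4155, 0.7535, 1


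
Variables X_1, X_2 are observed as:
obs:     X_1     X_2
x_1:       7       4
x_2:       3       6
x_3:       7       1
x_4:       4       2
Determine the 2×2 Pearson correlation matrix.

Step 1 — column means:
  mean(X_1) = (7 + 3 + 7 + 4) / 4 = 21/4 = 5.25
  mean(X_2) = (4 + 6 + 1 + 2) / 4 = 13/4 = 3.25

Step 2 — sample variances and covariances s[i,j] = (1/(n-1)) · Σ_k (x_{k,i} - mean_i) · (x_{k,j} - mean_j), with n-1 = 3:
  s[X_1,X_1] = ((1.75)·(1.75) + (-2.25)·(-2.25) + (1.75)·(1.75) + (-1.25)·(-1.25)) / 3 = 12.75/3 = 4.25
  s[X_1,X_2] = ((1.75)·(0.75) + (-2.25)·(2.75) + (1.75)·(-2.25) + (-1.25)·(-1.25)) / 3 = -7.25/3 = -2.4167
  s[X_2,X_2] = ((0.75)·(0.75) + (2.75)·(2.75) + (-2.25)·(-2.25) + (-1.25)·(-1.25)) / 3 = 14.75/3 = 4.9167
  Sample standard deviations s_i = √(s[i,i]):
  s(X_1) = √(4.25) = 2.0616
  s(X_2) = √(4.9167) = 2.2174

Step 3 — r_{ij} = s_{ij} / (s_i · s_j):
  r[X_1,X_1] = 1 (diagonal).
  r[X_1,X_2] = -2.4167 / (2.0616 · 2.2174) = -2.4167 / 4.5712 = -0.5287
  r[X_2,X_2] = 1 (diagonal).

R is symmetric with unit diagonal. Assembling:

R = [[1, -0.5287],
 [-0.5287, 1]]


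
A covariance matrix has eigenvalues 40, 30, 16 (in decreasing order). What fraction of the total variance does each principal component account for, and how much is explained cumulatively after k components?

Step 1 — total variance = trace(Sigma) = Σ λ_i = 40 + 30 + 16 = 86.

Step 2 — fraction explained by component i = λ_i / Σ λ:
  PC1: 40/86 = 0.4651
  PC2: 30/86 = 0.3488
  PC3: 16/86 = 0.186

Step 3 — cumulative fraction after k components = (λ_1 + ... + λ_k) / Σ λ:
  k = 1: 40/86 = 0.4651
  k = 2: (40 + 30)/86 = 70/86 = 0.814
  k = 3: (40 + 30 + 16)/86 = 86/86 = 1

Summary (fraction, with percent):

explained: PC1 0.4651 (46.51%), PC2 0.3488 (34.88%), PC3 0.186 (18.6%);  cumulative: 0.4651, 0.814, 1


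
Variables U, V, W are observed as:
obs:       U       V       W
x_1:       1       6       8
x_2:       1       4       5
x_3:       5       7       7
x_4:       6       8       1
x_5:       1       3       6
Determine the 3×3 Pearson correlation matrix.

Step 1 — column means:
  mean(U) = (1 + 1 + 5 + 6 + 1) / 5 = 14/5 = 2.8
  mean(V) = (6 + 4 + 7 + 8 + 3) / 5 = 28/5 = 5.6
  mean(W) = (8 + 5 + 7 + 1 + 6) / 5 = 27/5 = 5.4

Step 2 — sample variances and covariances s[i,j] = (1/(n-1)) · Σ_k (x_{k,i} - mean_i) · (x_{k,j} - mean_j), with n-1 = 4:
  s[U,U] = ((-1.8)·(-1.8) + (-1.8)·(-1.8) + (2.2)·(2.2) + (3.2)·(3.2) + (-1.8)·(-1.8)) / 4 = 24.8/4 = 6.2
  s[U,V] = ((-1.8)·(0.4) + (-1.8)·(-1.6) + (2.2)·(1.4) + (3.2)·(2.4) + (-1.8)·(-2.6)) / 4 = 17.6/4 = 4.4
  s[U,W] = ((-1.8)·(2.6) + (-1.8)·(-0.4) + (2.2)·(1.6) + (3.2)·(-4.4) + (-1.8)·(0.6)) / 4 = -15.6/4 = -3.9
  s[V,V] = ((0.4)·(0.4) + (-1.6)·(-1.6) + (1.4)·(1.4) + (2.4)·(2.4) + (-2.6)·(-2.6)) / 4 = 17.2/4 = 4.3
  s[V,W] = ((0.4)·(2.6) + (-1.6)·(-0.4) + (1.4)·(1.6) + (2.4)·(-4.4) + (-2.6)·(0.6)) / 4 = -8.2/4 = -2.05
  s[W,W] = ((2.6)·(2.6) + (-0.4)·(-0.4) + (1.6)·(1.6) + (-4.4)·(-4.4) + (0.6)·(0.6)) / 4 = 29.2/4 = 7.3
  Sample standard deviations s_i = √(s[i,i]):
  s(U) = √(6.2) = 2.49
  s(V) = √(4.3) = 2.0736
  s(W) = √(7.3) = 2.7019

Step 3 — r_{ij} = s_{ij} / (s_i · s_j):
  r[U,U] = 1 (diagonal).
  r[U,V] = 4.4 / (2.49 · 2.0736) = 4.4 / 5.1633 = 0.8522
  r[U,W] = -3.9 / (2.49 · 2.7019) = -3.9 / 6.7276 = -0.5797
  r[V,V] = 1 (diagonal).
  r[V,W] = -2.05 / (2.0736 · 2.7019) = -2.05 / 5.6027 = -0.3659
  r[W,W] = 1 (diagonal).

R is symmetric with unit diagonal. Assembling:

R = [[1, 0.8522, -0.5797],
 [0.8522, 1, -0.3659],
 [-0.5797, -0.3659, 1]]


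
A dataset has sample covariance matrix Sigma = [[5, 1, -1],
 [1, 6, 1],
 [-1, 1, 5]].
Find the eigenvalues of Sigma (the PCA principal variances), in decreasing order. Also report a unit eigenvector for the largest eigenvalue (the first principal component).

Step 1 — characteristic polynomial p(λ) = det(λI - Sigma) = λ³ - tr·λ² + c_1·λ - det, where tr = trace, c_1 = sum of the principal 2×2 minors, det = det(Sigma):
  tr = 5 + 6 + 5 = 16,
  c_1 = (5·6 - (1)²) + (5·5 - (-1)²) + (6·5 - (1)²) = 29 + 24 + 29 = 82,
  det = 5·(6·5 - (1)²) - (1)·((1)·5 - (1)·(-1)) + (-1)·((1)·(1) - 6·(-1)) = 5·(29) - (1)·(6) + (-1)·(7) = 132.
  So p(λ) = λ³ - 16λ² + 82λ - 132.
Step 2 — look for an integer root (rational root theorem: any rational root is an integer divisor of 132). Testing λ = 6:
  p(6) = 216 - 576 + 492 - 132 = 0  ✓
  Dividing out (λ - 6): p(λ) = (λ - 6)(λ² - 10λ + 22).
Step 3 — remaining eigenvalues from the quadratic λ² - 10λ + 22 = 0:
  Δ = 10² - 4·22 = 100 - 88 = 12,  λ = (10 ± √12)/2 = (10 ± 3.4641)/2 ≈ 6.7321 or 3.2679.
  Sorted: λ_1 = 6.7321,  λ_2 = 6,  λ_3 = 3.2679  (check: sum = 16 = tr ✓).

Step 4 — unit eigenvector for λ_1 ≈ 6.7321: v spans the null space of (Sigma - λ_1 I), whose rows are
  r_1 = (-1.7321, 1, -1),  r_2 = (1, -0.7321, 1),  r_3 = (-1, 1, -1.7321).
  v is orthogonal to every row, so take v ∝ r_1 × r_2 = ((1)·(1) - (-1)·(-0.7321), (-1)·(1) - (-1.7321)·(1), (-1.7321)·(-0.7321) - (1)·(1)) ≈ (0.2679, 0.7321, 0.2679).
  Let u = (0.2679, 0.7321, 0.2679).
  ||u|| = √((0.2679)² + (0.7321)² + (0.2679)²) = √(0.6795) ≈ 0.8243,  v_1 = u/||u|| ≈ (0.3251, 0.8881, 0.3251) (||v_1|| = 1).

λ_1 = 6.7321,  λ_2 = 6,  λ_3 = 3.2679;  v_1 ≈ (0.3251, 0.8881, 0.3251)


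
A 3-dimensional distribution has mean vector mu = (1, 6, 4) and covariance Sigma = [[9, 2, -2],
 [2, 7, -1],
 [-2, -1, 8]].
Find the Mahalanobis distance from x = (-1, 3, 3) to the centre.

Step 1 — centre the observation: (x - mu) = (-2, -3, -1).

Step 2 — invert Sigma (cofactor / det for 3×3, or solve directly):
  Sigma^{-1} = [[0.1242, -0.0316, 0.0271],
 [-0.0316, 0.1535, 0.0113],
 [0.0271, 0.0113, 0.1332]].

Step 3 — form the quadratic (x - mu)^T · Sigma^{-1} · (x - mu):
  Sigma^{-1} · (x - mu) = (-0.1806, -0.4086, -0.2212).
  (x - mu)^T · [Sigma^{-1} · (x - mu)] = (-2)·(-0.1806) + (-3)·(-0.4086) + (-1)·(-0.2212) = 1.8081.

Step 4 — take square root: d = √(1.8081) ≈ 1.3447.

d(x, mu) = √(1.8081) ≈ 1.3447


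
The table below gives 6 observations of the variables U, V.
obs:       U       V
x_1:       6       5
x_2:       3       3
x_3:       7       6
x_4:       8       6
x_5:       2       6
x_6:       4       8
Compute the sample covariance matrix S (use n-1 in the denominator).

Step 1 — column means:
  mean(U) = (6 + 3 + 7 + 8 + 2 + 4) / 6 = 30/6 = 5
  mean(V) = (5 + 3 + 6 + 6 + 6 + 8) / 6 = 34/6 = 5.6667

Step 2 — sample covariance S[i,j] = (1/(n-1)) · Σ_k (x_{k,i} - mean_i) · (x_{k,j} - mean_j), with n-1 = 5.
  S[U,U] = ((1)·(1) + (-2)·(-2) + (2)·(2) + (3)·(3) + (-3)·(-3) + (-1)·(-1)) / 5 = 28/5 = 5.6
  S[U,V] = ((1)·(-0.6667) + (-2)·(-2.6667) + (2)·(0.3333) + (3)·(0.3333) + (-3)·(0.3333) + (-1)·(2.3333)) / 5 = 3/5 = 0.6
  S[V,V] = ((-0.6667)·(-0.6667) + (-2.6667)·(-2.6667) + (0.3333)·(0.3333) + (0.3333)·(0.3333) + (0.3333)·(0.3333) + (2.3333)·(2.3333)) / 5 = 13.3333/5 = 2.6667

S is symmetric (S[j,i] = S[i,j]). Assembling:

S = [[5.6, 0.6],
 [0.6, 2.6667]]


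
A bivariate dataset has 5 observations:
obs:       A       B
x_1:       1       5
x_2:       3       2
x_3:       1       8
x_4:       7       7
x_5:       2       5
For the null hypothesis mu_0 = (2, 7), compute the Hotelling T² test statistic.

Step 1 — sample mean vector:
  mean(A) = (1 + 3 + 1 + 7 + 2) / 5 = 14/5 = 2.8
  mean(B) = (5 + 2 + 8 + 7 + 5) / 5 = 27/5 = 5.4
  x̄ = (2.8, 5.4),  deviation x̄ - mu_0 = (2.8, 5.4) - (2, 7) = (0.8, -1.6).

Step 2 — sample covariance matrix, S[i,j] = (1/(n-1)) · Σ_k (x_{k,i} - mean_i) · (x_{k,j} - mean_j), divisor n-1 = 4:
  S[A,A] = ((-1.8)·(-1.8) + (0.2)·(0.2) + (-1.8)·(-1.8) + (4.2)·(4.2) + (-0.8)·(-0.8)) / 4 = 24.8/4 = 6.2
  S[A,B] = ((-1.8)·(-0.4) + (0.2)·(-3.4) + (-1.8)·(2.6) + (4.2)·(1.6) + (-0.8)·(-0.4)) / 4 = 2.4/4 = 0.6
  S[B,B] = ((-0.4)·(-0.4) + (-3.4)·(-3.4) + (2.6)·(2.6) + (1.6)·(1.6) + (-0.4)·(-0.4)) / 4 = 21.2/4 = 5.3
  S = [[6.2, 0.6],
 [0.6, 5.3]].

Step 3 — invert S. det(S) = 6.2·5.3 - (0.6)² = 32.5.
  S^{-1} = (1/det) · [[d, -b], [-b, a]] = [[0.1631, -0.0185],
 [-0.0185, 0.1908]].

Step 4 — quadratic form (x̄ - mu_0)^T · S^{-1} · (x̄ - mu_0):
  S^{-1} · (x̄ - mu_0) = (0.16, -0.32),
  (x̄ - mu_0)^T · [...] = (0.8)·(0.16) + (-1.6)·(-0.32) = 0.64.

Step 5 — scale by n: T² = 5 · 0.64 = 3.2.

T² ≈ 3.2


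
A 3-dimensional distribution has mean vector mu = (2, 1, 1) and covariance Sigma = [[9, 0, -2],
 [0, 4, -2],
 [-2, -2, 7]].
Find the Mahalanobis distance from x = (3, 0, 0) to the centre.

Step 1 — centre the observation: (x - mu) = (1, -1, -1).

Step 2 — invert Sigma (cofactor / det for 3×3, or solve directly):
  Sigma^{-1} = [[0.12, 0.02, 0.04],
 [0.02, 0.295, 0.09],
 [0.04, 0.09, 0.18]].

Step 3 — form the quadratic (x - mu)^T · Sigma^{-1} · (x - mu):
  Sigma^{-1} · (x - mu) = (0.06, -0.365, -0.23).
  (x - mu)^T · [Sigma^{-1} · (x - mu)] = (1)·(0.06) + (-1)·(-0.365) + (-1)·(-0.23) = 0.655.

Step 4 — take square root: d = √(0.655) ≈ 0.8093.

d(x, mu) = √(0.655) ≈ 0.8093


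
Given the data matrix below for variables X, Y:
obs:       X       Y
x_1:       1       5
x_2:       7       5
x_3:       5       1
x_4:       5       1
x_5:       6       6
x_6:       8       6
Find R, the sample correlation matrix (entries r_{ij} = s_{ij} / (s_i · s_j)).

Step 1 — column means:
  mean(X) = (1 + 7 + 5 + 5 + 6 + 8) / 6 = 32/6 = 5.3333
  mean(Y) = (5 + 5 + 1 + 1 + 6 + 6) / 6 = 24/6 = 4

Step 2 — sample variances and covariances s[i,j] = (1/(n-1)) · Σ_k (x_{k,i} - mean_i) · (x_{k,j} - mean_j), with n-1 = 5:
  s[X,X] = ((-4.3333)·(-4.3333) + (1.6667)·(1.6667) + (-0.3333)·(-0.3333) + (-0.3333)·(-0.3333) + (0.6667)·(0.6667) + (2.6667)·(2.6667)) / 5 = 29.3333/5 = 5.8667
  s[X,Y] = ((-4.3333)·(1) + (1.6667)·(1) + (-0.3333)·(-3) + (-0.3333)·(-3) + (0.6667)·(2) + (2.6667)·(2)) / 5 = 6/5 = 1.2
  s[Y,Y] = ((1)·(1) + (1)·(1) + (-3)·(-3) + (-3)·(-3) + (2)·(2) + (2)·(2)) / 5 = 28/5 = 5.6
  Sample standard deviations s_i = √(s[i,i]):
  s(X) = √(5.8667) = 2.4221
  s(Y) = √(5.6) = 2.3664

Step 3 — r_{ij} = s_{ij} / (s_i · s_j):
  r[X,X] = 1 (diagonal).
  r[X,Y] = 1.2 / (2.4221 · 2.3664) = 1.2 / 5.7318 = 0.2094
  r[Y,Y] = 1 (diagonal).

R is symmetric with unit diagonal. Assembling:

R = [[1, 0.2094],
 [0.2094, 1]]
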